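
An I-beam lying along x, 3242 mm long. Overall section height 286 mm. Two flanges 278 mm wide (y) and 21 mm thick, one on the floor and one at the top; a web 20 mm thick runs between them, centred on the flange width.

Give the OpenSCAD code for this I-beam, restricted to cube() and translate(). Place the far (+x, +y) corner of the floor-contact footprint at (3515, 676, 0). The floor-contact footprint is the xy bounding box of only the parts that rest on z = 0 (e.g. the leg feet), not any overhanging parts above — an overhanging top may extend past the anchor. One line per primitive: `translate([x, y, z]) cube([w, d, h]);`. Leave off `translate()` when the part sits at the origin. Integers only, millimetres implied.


translate([273, 398, 0]) cube([3242, 278, 21]);
translate([273, 527, 21]) cube([3242, 20, 244]);
translate([273, 398, 265]) cube([3242, 278, 21]);


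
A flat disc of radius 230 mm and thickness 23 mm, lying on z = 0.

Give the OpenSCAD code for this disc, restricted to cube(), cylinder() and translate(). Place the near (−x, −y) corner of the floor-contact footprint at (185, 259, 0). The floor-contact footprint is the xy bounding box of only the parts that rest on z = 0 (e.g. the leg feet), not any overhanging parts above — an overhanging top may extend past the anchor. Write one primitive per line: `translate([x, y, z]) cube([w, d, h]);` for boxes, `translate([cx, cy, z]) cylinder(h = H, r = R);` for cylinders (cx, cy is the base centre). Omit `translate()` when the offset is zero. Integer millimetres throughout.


translate([415, 489, 0]) cylinder(h = 23, r = 230);


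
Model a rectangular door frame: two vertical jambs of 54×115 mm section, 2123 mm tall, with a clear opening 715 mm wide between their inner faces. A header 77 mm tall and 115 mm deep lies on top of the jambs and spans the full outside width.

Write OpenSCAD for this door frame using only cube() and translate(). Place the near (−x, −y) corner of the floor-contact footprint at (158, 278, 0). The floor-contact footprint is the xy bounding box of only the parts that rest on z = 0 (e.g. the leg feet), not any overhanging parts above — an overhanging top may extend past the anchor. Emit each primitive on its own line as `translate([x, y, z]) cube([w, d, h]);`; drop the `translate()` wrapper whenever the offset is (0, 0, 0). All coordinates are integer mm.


translate([158, 278, 0]) cube([54, 115, 2123]);
translate([927, 278, 0]) cube([54, 115, 2123]);
translate([158, 278, 2123]) cube([823, 115, 77]);


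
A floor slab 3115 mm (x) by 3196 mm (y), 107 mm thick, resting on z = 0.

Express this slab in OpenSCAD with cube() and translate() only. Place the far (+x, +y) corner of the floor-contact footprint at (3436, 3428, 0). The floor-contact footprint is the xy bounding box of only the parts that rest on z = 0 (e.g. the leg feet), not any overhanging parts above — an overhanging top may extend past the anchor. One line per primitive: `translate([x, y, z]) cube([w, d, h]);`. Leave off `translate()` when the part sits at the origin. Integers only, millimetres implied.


translate([321, 232, 0]) cube([3115, 3196, 107]);


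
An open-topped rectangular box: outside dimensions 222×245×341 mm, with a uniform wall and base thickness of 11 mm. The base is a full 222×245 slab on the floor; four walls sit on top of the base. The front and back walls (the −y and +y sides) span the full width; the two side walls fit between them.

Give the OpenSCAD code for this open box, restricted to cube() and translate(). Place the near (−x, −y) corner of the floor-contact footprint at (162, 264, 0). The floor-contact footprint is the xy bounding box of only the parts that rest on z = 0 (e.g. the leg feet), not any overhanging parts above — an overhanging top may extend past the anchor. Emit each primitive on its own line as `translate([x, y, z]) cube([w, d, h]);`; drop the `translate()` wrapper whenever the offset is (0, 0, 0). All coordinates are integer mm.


translate([162, 264, 0]) cube([222, 245, 11]);
translate([162, 264, 11]) cube([222, 11, 330]);
translate([162, 498, 11]) cube([222, 11, 330]);
translate([162, 275, 11]) cube([11, 223, 330]);
translate([373, 275, 11]) cube([11, 223, 330]);


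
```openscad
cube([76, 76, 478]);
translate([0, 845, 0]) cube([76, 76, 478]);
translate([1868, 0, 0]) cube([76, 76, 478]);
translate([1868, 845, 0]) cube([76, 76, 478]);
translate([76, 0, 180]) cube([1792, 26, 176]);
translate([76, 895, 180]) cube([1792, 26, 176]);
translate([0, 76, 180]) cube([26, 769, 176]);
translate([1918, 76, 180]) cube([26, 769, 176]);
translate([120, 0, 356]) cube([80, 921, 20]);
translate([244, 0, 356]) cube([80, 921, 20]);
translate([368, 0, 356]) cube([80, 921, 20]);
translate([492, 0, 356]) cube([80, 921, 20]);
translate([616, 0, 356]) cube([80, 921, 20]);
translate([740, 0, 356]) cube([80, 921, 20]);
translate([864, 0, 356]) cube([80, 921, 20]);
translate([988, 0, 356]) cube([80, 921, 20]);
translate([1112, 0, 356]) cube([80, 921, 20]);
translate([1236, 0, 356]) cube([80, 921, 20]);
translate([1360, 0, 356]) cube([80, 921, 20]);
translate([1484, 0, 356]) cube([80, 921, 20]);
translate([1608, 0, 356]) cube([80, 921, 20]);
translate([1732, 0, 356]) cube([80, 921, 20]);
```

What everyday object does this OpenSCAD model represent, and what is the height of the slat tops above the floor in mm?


A bed frame. The slat-top height is 376 mm.

Four posts, four rails, and a row of slats — a bed frame. Slats sit on the rails at z = 180 + 176 = 356; with slat thickness 20, the top is 376 mm.


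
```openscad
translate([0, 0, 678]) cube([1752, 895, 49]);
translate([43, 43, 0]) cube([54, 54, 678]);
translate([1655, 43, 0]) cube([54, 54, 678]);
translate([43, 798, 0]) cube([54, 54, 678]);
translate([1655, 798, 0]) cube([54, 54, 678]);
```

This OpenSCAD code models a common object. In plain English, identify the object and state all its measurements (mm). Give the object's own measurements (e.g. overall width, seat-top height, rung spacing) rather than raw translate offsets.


A table: top 1752 mm (x) × 895 mm (y), 49 mm thick, upper face at z = 727 mm, on four 54×54 mm square legs, each inset 43 mm from the nearest pair of top edges from z = 0 to the bottom of the top.


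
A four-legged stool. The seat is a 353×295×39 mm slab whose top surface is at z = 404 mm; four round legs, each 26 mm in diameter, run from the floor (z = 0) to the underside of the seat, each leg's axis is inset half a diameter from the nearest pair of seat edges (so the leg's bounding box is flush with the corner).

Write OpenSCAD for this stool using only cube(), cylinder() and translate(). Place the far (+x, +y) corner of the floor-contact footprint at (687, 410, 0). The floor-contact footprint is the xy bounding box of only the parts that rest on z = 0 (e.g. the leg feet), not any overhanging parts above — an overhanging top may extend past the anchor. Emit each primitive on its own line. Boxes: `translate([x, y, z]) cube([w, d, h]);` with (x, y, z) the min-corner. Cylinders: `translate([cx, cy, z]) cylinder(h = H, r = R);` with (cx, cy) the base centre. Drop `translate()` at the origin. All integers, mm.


// leg_h = 404 - 39 = 365
translate([334, 115, 365]) cube([353, 295, 39]);
translate([347, 128, 0]) cylinder(h = 365, r = 13);
translate([674, 128, 0]) cylinder(h = 365, r = 13);
translate([347, 397, 0]) cylinder(h = 365, r = 13);
translate([674, 397, 0]) cylinder(h = 365, r = 13);


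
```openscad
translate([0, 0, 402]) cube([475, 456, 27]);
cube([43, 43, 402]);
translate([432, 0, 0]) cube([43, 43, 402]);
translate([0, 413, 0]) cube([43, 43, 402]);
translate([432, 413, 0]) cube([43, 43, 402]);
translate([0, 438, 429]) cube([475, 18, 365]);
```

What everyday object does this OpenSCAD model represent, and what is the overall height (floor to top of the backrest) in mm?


A chair. The overall height is 794 mm.

A slab on four corner posts with a tall panel at the back — a chair. The seat slab sits at z = 402 with thickness 27, and the 365 mm backrest starts at the seat top, so the overall height is 402 + 27 + 365 = 794 mm.


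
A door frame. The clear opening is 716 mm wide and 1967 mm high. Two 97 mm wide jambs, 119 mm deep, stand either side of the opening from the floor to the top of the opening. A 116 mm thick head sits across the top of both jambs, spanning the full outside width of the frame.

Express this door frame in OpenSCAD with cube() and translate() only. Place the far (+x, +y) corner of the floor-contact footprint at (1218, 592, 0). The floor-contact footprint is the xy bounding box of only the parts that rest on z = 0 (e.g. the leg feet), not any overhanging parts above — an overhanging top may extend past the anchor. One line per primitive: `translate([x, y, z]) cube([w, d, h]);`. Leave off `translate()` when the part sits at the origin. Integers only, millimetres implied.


translate([308, 473, 0]) cube([97, 119, 1967]);
translate([1121, 473, 0]) cube([97, 119, 1967]);
translate([308, 473, 1967]) cube([910, 119, 116]);


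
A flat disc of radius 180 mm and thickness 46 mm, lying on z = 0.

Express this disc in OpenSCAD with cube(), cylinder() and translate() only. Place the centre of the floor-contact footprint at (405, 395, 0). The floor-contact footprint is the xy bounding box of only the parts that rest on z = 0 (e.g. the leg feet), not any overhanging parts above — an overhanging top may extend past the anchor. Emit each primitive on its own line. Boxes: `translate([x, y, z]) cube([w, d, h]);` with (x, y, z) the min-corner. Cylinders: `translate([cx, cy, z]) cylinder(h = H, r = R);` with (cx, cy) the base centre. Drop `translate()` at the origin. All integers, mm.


translate([405, 395, 0]) cylinder(h = 46, r = 180);


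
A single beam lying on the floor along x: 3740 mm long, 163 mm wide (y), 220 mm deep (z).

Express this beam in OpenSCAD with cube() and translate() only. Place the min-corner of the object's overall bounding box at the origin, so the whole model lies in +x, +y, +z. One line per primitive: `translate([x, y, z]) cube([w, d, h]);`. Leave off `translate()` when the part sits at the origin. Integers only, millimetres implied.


cube([3740, 163, 220]);


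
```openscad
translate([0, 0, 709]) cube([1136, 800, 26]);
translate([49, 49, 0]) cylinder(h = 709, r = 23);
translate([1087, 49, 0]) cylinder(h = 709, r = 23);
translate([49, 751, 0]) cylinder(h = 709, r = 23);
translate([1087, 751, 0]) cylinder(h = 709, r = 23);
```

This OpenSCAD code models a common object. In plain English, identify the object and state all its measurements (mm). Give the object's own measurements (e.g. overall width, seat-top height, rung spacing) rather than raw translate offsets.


A rectangular dining table. The top is 1136×800×26 mm with its upper surface at z = 735 mm. It stands on four round legs of 46 mm diameter, each leg's bounding box inset 26 mm from the nearest pair of top edges, running from the floor to the underside of the top.


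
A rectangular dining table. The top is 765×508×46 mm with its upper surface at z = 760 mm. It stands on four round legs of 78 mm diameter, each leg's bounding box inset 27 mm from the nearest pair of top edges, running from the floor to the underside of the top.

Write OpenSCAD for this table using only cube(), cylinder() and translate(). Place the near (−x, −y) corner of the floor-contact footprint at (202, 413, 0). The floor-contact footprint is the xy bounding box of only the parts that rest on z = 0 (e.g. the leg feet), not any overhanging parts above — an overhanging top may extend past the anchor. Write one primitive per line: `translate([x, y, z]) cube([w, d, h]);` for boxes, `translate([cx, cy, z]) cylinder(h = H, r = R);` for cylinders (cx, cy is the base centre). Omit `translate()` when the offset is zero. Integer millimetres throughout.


translate([175, 386, 714]) cube([765, 508, 46]);
translate([241, 452, 0]) cylinder(h = 714, r = 39);
translate([874, 452, 0]) cylinder(h = 714, r = 39);
translate([241, 828, 0]) cylinder(h = 714, r = 39);
translate([874, 828, 0]) cylinder(h = 714, r = 39);


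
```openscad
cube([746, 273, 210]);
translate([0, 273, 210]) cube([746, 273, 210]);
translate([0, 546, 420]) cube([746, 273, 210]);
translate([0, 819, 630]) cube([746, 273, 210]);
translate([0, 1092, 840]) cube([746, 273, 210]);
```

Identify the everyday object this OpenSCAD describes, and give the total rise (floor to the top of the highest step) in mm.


A staircase. The total rise is 1050 mm.

5 identical blocks, each offset up and back from the previous — a staircase. Each step is 210 mm tall and there are 5 of them, so the total rise is 5 × 210 = 1050 mm.


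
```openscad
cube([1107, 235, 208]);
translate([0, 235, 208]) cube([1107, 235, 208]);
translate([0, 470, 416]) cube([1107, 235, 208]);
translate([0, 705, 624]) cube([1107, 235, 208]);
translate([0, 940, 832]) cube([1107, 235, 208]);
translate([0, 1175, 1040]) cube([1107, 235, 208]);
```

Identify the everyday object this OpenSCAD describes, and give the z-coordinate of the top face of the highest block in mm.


A staircase. The total rise is 1248 mm.

6 identical blocks, each offset up and back from the previous — a staircase. Each step is 208 mm tall and there are 6 of them, so the total rise is 6 × 208 = 1248 mm.


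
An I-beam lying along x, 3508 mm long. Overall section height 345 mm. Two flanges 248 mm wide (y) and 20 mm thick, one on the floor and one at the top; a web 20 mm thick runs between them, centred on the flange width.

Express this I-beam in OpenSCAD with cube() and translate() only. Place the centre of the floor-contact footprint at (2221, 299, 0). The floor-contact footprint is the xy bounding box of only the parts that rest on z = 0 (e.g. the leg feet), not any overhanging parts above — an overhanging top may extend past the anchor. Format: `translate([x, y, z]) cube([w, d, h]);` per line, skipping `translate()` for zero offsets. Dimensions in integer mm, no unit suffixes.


translate([467, 175, 0]) cube([3508, 248, 20]);
translate([467, 289, 20]) cube([3508, 20, 305]);
translate([467, 175, 325]) cube([3508, 248, 20]);


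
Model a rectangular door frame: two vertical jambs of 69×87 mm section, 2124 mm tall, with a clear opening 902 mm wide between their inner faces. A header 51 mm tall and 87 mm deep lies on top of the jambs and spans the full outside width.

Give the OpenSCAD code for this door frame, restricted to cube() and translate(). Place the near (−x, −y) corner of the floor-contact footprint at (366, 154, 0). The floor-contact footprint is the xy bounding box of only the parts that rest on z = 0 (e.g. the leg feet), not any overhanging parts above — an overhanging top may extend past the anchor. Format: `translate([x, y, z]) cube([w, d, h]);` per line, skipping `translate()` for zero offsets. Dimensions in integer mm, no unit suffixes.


translate([366, 154, 0]) cube([69, 87, 2124]);
translate([1337, 154, 0]) cube([69, 87, 2124]);
translate([366, 154, 2124]) cube([1040, 87, 51]);


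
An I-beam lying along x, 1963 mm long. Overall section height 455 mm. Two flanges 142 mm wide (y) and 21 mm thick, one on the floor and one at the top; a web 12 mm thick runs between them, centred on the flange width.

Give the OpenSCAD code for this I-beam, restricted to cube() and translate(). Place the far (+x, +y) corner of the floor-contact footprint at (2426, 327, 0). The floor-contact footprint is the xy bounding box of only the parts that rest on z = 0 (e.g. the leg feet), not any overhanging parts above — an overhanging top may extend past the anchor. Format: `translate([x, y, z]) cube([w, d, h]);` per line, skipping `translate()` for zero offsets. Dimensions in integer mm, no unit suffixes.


translate([463, 185, 0]) cube([1963, 142, 21]);
translate([463, 250, 21]) cube([1963, 12, 413]);
translate([463, 185, 434]) cube([1963, 142, 21]);


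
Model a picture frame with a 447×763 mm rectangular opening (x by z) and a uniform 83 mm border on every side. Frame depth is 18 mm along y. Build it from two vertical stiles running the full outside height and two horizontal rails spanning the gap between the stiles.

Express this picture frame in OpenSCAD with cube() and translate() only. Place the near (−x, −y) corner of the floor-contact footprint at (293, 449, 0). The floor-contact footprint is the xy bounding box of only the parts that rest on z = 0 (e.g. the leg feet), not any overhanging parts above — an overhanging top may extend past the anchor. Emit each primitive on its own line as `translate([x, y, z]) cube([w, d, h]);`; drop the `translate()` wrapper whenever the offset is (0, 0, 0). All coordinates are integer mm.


translate([293, 449, 0]) cube([83, 18, 929]);
translate([823, 449, 0]) cube([83, 18, 929]);
translate([376, 449, 0]) cube([447, 18, 83]);
translate([376, 449, 846]) cube([447, 18, 83]);


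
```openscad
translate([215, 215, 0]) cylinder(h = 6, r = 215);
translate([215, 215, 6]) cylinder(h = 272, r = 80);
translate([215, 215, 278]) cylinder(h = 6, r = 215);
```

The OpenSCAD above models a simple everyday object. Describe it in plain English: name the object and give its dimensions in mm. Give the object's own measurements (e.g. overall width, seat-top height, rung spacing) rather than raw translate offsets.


A spool: two coaxial disc flanges of radius 215 mm and thickness 6 mm, joined by a core cylinder of radius 80 mm and height 272 mm. The lower flange rests on z = 0 and the three cylinders share a vertical axis.


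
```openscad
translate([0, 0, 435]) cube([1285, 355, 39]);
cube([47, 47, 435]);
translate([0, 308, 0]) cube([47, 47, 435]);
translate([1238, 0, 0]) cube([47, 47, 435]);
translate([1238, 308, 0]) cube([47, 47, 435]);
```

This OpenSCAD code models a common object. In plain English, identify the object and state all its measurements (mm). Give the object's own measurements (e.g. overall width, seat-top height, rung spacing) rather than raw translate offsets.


A bench: a 1285×355 mm seat slab, 39 mm thick, top at z = 474 mm, on four 47×47 mm square legs flush with the seat corners and standing on z = 0.


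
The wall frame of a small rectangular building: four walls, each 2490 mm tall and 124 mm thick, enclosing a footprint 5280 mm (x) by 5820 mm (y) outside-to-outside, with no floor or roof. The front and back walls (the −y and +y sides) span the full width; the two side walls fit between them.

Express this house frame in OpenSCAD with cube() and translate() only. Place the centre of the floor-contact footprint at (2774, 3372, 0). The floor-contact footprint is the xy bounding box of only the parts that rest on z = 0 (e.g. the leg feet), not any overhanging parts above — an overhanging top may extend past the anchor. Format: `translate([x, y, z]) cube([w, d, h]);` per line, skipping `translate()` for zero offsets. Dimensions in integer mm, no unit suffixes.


translate([134, 462, 0]) cube([5280, 124, 2490]);
translate([134, 6158, 0]) cube([5280, 124, 2490]);
translate([134, 586, 0]) cube([124, 5572, 2490]);
translate([5290, 586, 0]) cube([124, 5572, 2490]);


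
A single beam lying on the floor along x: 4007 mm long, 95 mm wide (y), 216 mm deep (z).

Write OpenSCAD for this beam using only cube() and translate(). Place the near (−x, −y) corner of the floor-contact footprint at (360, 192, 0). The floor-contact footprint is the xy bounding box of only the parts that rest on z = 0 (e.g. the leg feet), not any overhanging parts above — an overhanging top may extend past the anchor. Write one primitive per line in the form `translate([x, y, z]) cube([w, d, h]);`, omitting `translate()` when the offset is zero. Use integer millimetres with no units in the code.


translate([360, 192, 0]) cube([4007, 95, 216]);


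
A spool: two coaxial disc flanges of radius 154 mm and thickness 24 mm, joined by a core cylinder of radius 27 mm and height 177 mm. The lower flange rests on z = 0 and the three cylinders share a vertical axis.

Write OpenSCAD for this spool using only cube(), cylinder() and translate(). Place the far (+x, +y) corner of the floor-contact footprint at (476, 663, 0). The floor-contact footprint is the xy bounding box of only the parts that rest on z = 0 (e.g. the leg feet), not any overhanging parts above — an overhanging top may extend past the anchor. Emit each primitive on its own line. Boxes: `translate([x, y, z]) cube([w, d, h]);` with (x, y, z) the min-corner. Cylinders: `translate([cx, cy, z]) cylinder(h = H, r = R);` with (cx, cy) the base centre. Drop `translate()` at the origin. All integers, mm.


translate([322, 509, 0]) cylinder(h = 24, r = 154);
translate([322, 509, 24]) cylinder(h = 177, r = 27);
translate([322, 509, 201]) cylinder(h = 24, r = 154);


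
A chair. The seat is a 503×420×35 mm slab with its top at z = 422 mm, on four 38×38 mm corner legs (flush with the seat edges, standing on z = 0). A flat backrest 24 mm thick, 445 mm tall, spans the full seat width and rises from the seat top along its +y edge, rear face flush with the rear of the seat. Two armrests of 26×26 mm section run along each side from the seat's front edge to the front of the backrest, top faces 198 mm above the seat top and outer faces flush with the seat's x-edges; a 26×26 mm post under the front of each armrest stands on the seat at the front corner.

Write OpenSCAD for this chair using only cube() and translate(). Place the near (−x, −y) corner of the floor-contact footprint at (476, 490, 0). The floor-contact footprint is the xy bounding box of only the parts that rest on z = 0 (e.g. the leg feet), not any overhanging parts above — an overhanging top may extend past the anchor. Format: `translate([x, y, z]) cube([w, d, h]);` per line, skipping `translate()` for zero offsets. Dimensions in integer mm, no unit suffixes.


translate([476, 490, 387]) cube([503, 420, 35]);
translate([476, 490, 0]) cube([38, 38, 387]);
translate([941, 490, 0]) cube([38, 38, 387]);
translate([476, 872, 0]) cube([38, 38, 387]);
translate([941, 872, 0]) cube([38, 38, 387]);
translate([476, 886, 422]) cube([503, 24, 445]);
translate([476, 490, 594]) cube([26, 396, 26]);
translate([953, 490, 594]) cube([26, 396, 26]);
translate([476, 490, 422]) cube([26, 26, 172]);
translate([953, 490, 422]) cube([26, 26, 172]);


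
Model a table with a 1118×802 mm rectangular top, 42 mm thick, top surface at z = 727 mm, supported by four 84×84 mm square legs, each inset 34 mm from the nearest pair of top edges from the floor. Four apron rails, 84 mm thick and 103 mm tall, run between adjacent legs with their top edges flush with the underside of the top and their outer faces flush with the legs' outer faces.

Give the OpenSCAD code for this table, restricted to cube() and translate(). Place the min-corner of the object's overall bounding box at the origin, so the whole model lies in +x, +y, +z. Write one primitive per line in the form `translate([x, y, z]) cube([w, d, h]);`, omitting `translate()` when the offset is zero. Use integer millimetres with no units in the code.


// leg_h = 727 - 42 = 685
// apron z = 685 - 103 = 582
translate([0, 0, 685]) cube([1118, 802, 42]);
translate([34, 34, 0]) cube([84, 84, 685]);
translate([1000, 34, 0]) cube([84, 84, 685]);
translate([34, 684, 0]) cube([84, 84, 685]);
translate([1000, 684, 0]) cube([84, 84, 685]);
translate([118, 34, 582]) cube([882, 84, 103]);
translate([118, 684, 582]) cube([882, 84, 103]);
translate([34, 118, 582]) cube([84, 566, 103]);
translate([1000, 118, 582]) cube([84, 566, 103]);


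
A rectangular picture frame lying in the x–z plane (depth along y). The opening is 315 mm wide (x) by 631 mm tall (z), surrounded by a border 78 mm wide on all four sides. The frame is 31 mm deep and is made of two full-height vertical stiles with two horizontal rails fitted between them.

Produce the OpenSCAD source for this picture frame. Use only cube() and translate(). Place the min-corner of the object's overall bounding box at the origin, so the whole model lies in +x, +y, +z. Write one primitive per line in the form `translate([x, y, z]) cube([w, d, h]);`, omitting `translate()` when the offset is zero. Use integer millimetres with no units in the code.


cube([78, 31, 787]);
translate([393, 0, 0]) cube([78, 31, 787]);
translate([78, 0, 0]) cube([315, 31, 78]);
translate([78, 0, 709]) cube([315, 31, 78]);


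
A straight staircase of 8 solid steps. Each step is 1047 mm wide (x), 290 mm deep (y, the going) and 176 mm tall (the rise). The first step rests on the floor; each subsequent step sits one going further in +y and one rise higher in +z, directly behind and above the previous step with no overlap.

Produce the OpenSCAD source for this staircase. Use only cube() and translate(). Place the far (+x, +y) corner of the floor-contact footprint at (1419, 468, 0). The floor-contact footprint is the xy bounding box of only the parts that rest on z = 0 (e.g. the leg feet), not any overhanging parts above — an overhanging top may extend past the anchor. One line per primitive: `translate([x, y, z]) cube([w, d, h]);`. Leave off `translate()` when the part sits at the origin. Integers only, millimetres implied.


translate([372, 178, 0]) cube([1047, 290, 176]);
translate([372, 468, 176]) cube([1047, 290, 176]);
translate([372, 758, 352]) cube([1047, 290, 176]);
translate([372, 1048, 528]) cube([1047, 290, 176]);
translate([372, 1338, 704]) cube([1047, 290, 176]);
translate([372, 1628, 880]) cube([1047, 290, 176]);
translate([372, 1918, 1056]) cube([1047, 290, 176]);
translate([372, 2208, 1232]) cube([1047, 290, 176]);


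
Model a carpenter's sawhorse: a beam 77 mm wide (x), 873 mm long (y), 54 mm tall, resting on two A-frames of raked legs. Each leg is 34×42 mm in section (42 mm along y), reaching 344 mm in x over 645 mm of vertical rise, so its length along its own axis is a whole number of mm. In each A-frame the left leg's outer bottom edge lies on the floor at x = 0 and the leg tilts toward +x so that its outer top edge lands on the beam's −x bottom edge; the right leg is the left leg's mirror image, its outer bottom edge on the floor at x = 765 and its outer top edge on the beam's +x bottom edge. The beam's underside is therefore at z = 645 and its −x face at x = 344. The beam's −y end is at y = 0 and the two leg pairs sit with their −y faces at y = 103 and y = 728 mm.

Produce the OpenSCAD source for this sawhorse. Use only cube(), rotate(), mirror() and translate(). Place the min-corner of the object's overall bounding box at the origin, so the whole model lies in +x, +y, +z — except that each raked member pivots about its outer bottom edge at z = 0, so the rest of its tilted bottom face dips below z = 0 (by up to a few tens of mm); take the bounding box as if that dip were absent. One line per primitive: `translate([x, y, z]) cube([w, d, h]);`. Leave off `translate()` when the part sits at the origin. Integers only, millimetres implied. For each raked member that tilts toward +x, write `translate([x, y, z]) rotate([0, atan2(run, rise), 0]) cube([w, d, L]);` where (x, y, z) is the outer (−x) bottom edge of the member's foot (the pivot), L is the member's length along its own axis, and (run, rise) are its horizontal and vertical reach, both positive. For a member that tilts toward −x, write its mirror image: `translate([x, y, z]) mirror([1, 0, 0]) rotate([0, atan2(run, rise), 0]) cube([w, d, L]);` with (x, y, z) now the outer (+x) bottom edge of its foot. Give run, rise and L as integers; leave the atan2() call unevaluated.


// leg length = √(344² + 645²) = 731
// right-leg outer foot x = 2·344 + 77 = 765
// beam min-corner = (344, 0, 645)
translate([344, 0, 645]) cube([77, 873, 54]);
translate([0, 103, 0]) rotate([0, atan2(344, 645), 0]) cube([34, 42, 731]);
translate([765, 103, 0]) mirror([1, 0, 0]) rotate([0, atan2(344, 645), 0]) cube([34, 42, 731]);
translate([0, 728, 0]) rotate([0, atan2(344, 645), 0]) cube([34, 42, 731]);
translate([765, 728, 0]) mirror([1, 0, 0]) rotate([0, atan2(344, 645), 0]) cube([34, 42, 731]);


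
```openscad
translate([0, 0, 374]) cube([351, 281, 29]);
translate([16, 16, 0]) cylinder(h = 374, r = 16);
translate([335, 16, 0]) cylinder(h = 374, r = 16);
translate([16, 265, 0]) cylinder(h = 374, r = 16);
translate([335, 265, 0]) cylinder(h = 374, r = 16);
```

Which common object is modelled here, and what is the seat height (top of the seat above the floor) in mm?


A stool. The seat height is 403 mm.

A 351×281×29 slab at z = 374 on four corner cylinders — a stool. The seat top is 374 + 29 = 403 mm.


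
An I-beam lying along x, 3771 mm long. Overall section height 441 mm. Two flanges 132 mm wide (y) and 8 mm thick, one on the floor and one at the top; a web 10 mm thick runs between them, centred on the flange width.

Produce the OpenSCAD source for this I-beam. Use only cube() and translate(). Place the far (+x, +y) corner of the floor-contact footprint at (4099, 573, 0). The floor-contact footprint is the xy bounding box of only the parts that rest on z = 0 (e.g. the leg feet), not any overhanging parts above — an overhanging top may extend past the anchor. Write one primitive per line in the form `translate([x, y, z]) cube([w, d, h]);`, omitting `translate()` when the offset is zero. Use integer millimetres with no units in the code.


translate([328, 441, 0]) cube([3771, 132, 8]);
translate([328, 502, 8]) cube([3771, 10, 425]);
translate([328, 441, 433]) cube([3771, 132, 8]);


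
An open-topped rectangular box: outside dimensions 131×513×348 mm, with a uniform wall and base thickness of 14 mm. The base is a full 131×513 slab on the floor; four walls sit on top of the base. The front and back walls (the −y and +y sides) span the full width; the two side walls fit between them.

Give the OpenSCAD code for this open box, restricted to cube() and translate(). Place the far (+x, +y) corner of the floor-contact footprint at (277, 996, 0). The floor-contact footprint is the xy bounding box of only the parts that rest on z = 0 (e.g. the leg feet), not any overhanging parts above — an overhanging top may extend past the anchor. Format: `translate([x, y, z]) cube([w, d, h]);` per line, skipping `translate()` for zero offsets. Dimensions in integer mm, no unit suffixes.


translate([146, 483, 0]) cube([131, 513, 14]);
translate([146, 483, 14]) cube([131, 14, 334]);
translate([146, 982, 14]) cube([131, 14, 334]);
translate([146, 497, 14]) cube([14, 485, 334]);
translate([263, 497, 14]) cube([14, 485, 334]);


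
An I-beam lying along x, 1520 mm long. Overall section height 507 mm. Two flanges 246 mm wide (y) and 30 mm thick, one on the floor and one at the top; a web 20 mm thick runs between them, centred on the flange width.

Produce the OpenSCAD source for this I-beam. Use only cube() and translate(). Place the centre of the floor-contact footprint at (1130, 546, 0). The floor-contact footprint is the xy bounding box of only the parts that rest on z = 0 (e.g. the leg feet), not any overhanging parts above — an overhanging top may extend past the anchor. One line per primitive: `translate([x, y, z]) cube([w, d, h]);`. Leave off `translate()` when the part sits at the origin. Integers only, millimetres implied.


translate([370, 423, 0]) cube([1520, 246, 30]);
translate([370, 536, 30]) cube([1520, 20, 447]);
translate([370, 423, 477]) cube([1520, 246, 30]);


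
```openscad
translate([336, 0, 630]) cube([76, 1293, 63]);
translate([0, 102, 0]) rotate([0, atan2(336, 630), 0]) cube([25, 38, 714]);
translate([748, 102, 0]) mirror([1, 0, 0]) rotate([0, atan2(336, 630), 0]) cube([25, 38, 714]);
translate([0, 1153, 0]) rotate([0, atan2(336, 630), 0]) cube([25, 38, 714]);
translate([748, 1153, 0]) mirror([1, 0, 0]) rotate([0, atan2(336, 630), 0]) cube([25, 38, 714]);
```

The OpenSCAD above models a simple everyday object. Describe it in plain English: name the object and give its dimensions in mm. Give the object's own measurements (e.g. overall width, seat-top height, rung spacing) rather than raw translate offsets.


A sawhorse. A 76×1293×63 mm beam (x, y, z) sits on two A-frame leg pairs. Each pair is two raked legs of 25×38 mm section (38 mm along y) splaying symmetrically in x. Each leg rises 630 mm vertically over 336 mm of horizontal reach and is 714 mm long along its own axis. Every leg's outer bottom edge rests on the floor and its outer top edge meets a bottom edge of the beam — the left legs (tilting toward +x) meet the beam's −x bottom edge, the right legs (their mirror images, tilting toward −x) meet its +x bottom edge — so the leg tops tuck under the beam, the beam's underside is 630 mm above the floor, and the feet are 748 mm apart outside-to-outside with the beam centred between them. The two leg pairs are set in 102 mm from either end of the beam.


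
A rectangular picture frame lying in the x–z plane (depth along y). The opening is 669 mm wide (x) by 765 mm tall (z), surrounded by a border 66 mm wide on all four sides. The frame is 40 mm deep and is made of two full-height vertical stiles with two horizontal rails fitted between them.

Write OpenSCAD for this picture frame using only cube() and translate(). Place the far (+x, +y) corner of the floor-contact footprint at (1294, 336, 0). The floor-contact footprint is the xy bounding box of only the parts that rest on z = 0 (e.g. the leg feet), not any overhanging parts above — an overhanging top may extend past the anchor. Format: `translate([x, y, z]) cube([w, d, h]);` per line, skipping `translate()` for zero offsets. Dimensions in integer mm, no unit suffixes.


translate([493, 296, 0]) cube([66, 40, 897]);
translate([1228, 296, 0]) cube([66, 40, 897]);
translate([559, 296, 0]) cube([669, 40, 66]);
translate([559, 296, 831]) cube([669, 40, 66]);


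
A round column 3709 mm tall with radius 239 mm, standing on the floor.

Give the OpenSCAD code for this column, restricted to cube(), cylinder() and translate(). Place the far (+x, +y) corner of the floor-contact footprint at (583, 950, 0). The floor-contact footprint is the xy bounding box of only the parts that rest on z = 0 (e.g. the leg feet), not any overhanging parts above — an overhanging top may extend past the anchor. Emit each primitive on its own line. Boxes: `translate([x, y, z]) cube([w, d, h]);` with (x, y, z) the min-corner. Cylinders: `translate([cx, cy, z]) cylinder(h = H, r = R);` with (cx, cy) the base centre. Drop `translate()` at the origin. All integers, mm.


translate([344, 711, 0]) cylinder(h = 3709, r = 239);


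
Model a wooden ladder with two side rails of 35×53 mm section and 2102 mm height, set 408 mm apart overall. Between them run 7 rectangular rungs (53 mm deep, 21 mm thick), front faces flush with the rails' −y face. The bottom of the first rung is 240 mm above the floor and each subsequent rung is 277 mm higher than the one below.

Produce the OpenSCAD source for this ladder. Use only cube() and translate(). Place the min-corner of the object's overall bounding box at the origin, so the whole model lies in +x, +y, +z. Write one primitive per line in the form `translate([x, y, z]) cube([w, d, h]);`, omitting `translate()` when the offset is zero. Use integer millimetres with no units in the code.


cube([35, 53, 2102]);
translate([373, 0, 0]) cube([35, 53, 2102]);
translate([35, 0, 240]) cube([338, 53, 21]);
translate([35, 0, 517]) cube([338, 53, 21]);
translate([35, 0, 794]) cube([338, 53, 21]);
translate([35, 0, 1071]) cube([338, 53, 21]);
translate([35, 0, 1348]) cube([338, 53, 21]);
translate([35, 0, 1625]) cube([338, 53, 21]);
translate([35, 0, 1902]) cube([338, 53, 21]);


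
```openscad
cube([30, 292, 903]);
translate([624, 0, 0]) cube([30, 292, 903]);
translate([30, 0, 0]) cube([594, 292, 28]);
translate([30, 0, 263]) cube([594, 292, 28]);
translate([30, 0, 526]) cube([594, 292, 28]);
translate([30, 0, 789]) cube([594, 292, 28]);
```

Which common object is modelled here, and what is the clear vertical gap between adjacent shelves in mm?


A bookshelf. The clear shelf gap is 235 mm.

Two tall side panels with 4 horizontal boards between them — a bookshelf. The first two shelf undersides are at z = 0 and z = 263; with shelf thickness 28, the clear gap is 263 − 0 − 28 = 235 mm.


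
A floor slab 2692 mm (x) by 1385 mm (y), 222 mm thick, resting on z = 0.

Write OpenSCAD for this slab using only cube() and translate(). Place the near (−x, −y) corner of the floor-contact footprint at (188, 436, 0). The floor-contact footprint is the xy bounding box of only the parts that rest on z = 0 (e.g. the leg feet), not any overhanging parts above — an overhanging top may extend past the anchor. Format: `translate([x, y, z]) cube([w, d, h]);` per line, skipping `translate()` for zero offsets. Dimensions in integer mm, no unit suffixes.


translate([188, 436, 0]) cube([2692, 1385, 222]);


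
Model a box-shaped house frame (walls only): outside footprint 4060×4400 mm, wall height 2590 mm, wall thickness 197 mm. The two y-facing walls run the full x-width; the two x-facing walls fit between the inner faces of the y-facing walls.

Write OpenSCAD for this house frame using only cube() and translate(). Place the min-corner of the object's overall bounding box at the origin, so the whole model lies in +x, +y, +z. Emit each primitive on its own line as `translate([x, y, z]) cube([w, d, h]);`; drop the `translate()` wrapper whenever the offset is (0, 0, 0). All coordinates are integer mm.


cube([4060, 197, 2590]);
translate([0, 4203, 0]) cube([4060, 197, 2590]);
translate([0, 197, 0]) cube([197, 4006, 2590]);
translate([3863, 197, 0]) cube([197, 4006, 2590]);


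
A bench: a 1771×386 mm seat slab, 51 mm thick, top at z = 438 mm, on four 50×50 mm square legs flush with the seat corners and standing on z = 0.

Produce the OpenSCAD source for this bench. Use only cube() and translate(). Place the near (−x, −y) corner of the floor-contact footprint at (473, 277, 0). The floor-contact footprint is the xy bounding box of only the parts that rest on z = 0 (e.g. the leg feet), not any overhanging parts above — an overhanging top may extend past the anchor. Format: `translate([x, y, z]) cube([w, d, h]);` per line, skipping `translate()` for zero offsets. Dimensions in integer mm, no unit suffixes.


translate([473, 277, 387]) cube([1771, 386, 51]);
translate([473, 277, 0]) cube([50, 50, 387]);
translate([473, 613, 0]) cube([50, 50, 387]);
translate([2194, 277, 0]) cube([50, 50, 387]);
translate([2194, 613, 0]) cube([50, 50, 387]);


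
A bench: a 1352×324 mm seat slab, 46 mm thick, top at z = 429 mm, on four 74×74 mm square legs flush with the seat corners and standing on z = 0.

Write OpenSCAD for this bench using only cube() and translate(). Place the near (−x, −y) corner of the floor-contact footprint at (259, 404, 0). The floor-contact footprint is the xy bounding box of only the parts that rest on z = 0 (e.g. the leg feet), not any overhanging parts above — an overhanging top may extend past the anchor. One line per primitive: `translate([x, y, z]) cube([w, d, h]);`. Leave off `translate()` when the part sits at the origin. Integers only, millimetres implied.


translate([259, 404, 383]) cube([1352, 324, 46]);
translate([259, 404, 0]) cube([74, 74, 383]);
translate([259, 654, 0]) cube([74, 74, 383]);
translate([1537, 404, 0]) cube([74, 74, 383]);
translate([1537, 654, 0]) cube([74, 74, 383]);


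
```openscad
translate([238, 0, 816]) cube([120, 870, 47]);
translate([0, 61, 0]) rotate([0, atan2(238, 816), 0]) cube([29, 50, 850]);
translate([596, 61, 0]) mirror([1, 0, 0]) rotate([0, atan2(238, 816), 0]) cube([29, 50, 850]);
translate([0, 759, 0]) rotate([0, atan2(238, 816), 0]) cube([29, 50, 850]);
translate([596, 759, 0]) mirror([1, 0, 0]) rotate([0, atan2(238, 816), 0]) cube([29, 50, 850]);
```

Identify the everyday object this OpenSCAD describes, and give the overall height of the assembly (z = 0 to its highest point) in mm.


A sawhorse. The overall height is 863 mm.

A beam across two mirrored pairs of raked legs — a sawhorse. The beam's underside is at z = 816 (matching the legs' vertical rise in atan2(238, 816)) and the beam is 47 mm tall, so its top is at 816 + 47 = 863 mm. The raked legs top out at the beam's underside, so that is the highest point.
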